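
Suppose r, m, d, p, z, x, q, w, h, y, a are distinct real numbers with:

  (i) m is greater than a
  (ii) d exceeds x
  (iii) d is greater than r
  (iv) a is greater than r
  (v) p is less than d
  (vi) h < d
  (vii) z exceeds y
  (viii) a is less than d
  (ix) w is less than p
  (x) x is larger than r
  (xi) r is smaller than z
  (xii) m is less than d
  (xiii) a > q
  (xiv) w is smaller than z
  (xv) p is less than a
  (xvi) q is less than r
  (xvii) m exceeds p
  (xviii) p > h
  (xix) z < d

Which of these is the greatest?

Chaining downward from d: directly below it, h, r, x, z, p, a, m; then q, y, w.
That covers every other element, and nothing is given above d, so d is the greatest.

d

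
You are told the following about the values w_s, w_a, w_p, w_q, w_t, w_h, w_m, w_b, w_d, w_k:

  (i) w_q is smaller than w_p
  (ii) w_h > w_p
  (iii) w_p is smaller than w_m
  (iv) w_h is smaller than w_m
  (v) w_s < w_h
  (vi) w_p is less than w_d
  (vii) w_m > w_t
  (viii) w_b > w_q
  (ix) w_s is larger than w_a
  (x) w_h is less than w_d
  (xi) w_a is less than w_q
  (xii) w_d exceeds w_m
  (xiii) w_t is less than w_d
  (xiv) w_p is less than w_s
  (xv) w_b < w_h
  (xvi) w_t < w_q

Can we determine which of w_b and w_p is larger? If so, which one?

Following every chain through w_b: above w_b we get w_h, w_m, w_d; below w_b we get w_a, w_t, w_q.
w_p is not reached, and no chain runs the other way from w_p to w_b.
So the given relations leave the order of w_b and w_p undetermined.

undetermined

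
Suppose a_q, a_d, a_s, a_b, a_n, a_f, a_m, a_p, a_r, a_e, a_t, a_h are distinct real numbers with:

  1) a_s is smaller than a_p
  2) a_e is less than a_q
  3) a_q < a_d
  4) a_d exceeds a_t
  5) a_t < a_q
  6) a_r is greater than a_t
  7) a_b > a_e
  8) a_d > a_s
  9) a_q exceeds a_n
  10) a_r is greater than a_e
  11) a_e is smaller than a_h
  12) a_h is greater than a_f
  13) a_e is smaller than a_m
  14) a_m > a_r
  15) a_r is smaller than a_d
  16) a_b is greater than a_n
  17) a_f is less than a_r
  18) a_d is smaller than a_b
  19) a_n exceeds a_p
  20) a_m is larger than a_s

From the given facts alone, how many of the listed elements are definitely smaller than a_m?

From a_m the given relations immediately reach a_s, a_e, a_r.
From those, a_f, a_t — 5 in total.
Nothing else is reachable below a_m; 5 in all.

5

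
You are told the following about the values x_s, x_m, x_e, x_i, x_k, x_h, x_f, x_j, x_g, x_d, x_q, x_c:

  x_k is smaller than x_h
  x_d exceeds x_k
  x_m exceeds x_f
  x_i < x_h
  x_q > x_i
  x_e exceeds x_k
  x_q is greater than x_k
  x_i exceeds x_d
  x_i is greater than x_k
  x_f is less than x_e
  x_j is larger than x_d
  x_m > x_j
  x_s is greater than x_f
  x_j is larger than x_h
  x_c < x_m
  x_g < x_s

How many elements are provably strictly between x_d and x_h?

1

Chaining upward from x_d reaches: x_i, x_j, x_m, x_q.
Chaining downward from x_h reaches: x_k, x_i.
Strictly between x_d and x_h are those in both lists: x_i — 1 element.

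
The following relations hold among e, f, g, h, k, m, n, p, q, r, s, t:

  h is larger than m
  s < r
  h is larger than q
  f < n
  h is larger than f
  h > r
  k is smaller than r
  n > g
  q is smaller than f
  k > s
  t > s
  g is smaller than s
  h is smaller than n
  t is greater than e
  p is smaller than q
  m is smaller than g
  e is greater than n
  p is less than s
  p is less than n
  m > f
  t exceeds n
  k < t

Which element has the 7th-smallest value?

k

The consecutive relations fix a unique order: p < q < f < m < g < s < k < r < h < n < e < t.
Counting 7 from the smallest end gives k.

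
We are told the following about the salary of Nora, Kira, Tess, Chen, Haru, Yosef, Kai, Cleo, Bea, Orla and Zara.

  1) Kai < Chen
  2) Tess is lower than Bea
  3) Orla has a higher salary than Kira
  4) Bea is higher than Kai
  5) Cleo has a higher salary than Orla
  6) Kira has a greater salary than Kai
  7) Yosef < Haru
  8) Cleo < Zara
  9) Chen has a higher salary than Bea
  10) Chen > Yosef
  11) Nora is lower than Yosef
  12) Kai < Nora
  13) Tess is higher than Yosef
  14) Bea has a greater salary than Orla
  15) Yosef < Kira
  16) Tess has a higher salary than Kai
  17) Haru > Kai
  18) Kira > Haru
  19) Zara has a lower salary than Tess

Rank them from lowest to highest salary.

Kai < Nora < Yosef < Haru < Kira < Orla < Cleo < Zara < Tess < Bea < Chen

Nothing is placed below Kai, so it is least; from there Kai < Nora; Nora < Yosef; Yosef < Haru; Haru < Kira; Kira < Orla; Orla < Cleo; Cleo < Zara; Zara < Tess; Tess < Bea; Bea < Chen, each given directly.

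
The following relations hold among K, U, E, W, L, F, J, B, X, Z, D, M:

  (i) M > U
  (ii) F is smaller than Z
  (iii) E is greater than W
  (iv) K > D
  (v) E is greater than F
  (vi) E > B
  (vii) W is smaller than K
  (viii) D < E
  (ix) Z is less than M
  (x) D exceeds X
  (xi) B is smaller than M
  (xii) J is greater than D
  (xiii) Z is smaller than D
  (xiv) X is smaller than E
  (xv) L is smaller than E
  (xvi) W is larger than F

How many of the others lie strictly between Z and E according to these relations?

1

Chaining upward from Z reaches: D, J, M, K.
Chaining downward from E reaches: F, L, W, X, B, D.
Strictly between Z and E are those in both lists: D — 1 element.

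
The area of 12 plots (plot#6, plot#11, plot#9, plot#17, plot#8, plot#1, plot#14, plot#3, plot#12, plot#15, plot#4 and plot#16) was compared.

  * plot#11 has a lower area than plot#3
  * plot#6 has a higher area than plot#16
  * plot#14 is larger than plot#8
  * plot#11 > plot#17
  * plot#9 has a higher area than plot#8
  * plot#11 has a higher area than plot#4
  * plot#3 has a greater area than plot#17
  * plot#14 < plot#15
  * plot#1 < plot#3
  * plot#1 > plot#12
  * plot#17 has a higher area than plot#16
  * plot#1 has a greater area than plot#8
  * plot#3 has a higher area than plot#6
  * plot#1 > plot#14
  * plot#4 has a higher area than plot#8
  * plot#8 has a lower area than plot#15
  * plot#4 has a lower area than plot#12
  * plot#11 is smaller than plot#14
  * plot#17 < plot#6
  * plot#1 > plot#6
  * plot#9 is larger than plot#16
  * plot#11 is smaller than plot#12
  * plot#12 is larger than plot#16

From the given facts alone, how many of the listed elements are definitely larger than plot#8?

8

Directly above plot#8: plot#4, plot#14, plot#9, plot#1, plot#15.
One step further: plot#11, plot#12, plot#3 (8 so far).
Nothing else is reachable above plot#8; 8 in all.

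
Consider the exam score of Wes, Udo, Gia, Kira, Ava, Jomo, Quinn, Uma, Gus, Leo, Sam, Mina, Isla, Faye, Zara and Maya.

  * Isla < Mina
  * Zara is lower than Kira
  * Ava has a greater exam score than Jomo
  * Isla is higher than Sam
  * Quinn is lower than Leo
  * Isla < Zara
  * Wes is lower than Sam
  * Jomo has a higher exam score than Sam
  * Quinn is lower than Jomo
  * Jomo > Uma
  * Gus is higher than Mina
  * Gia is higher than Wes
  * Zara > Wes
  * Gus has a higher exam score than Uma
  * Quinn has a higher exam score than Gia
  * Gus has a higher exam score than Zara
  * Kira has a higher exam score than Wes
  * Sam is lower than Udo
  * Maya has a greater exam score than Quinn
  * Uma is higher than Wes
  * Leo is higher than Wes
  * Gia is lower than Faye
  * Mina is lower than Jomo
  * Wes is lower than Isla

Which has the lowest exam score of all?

Sam is not least since Wes < Sam; Isla is not least since Wes < Isla; Gia is not least since Wes < Gia; Quinn is not least since Gia < Quinn; Maya is not least since Quinn < Maya; Zara is not least since Wes < Zara; Mina is not least since Isla < Mina; Uma is not least since Wes < Uma; Kira is not least since Wes < Kira; Leo is not least since Wes < Leo; Gus is not least since Zara < Gus; Faye is not least since Gia < Faye; Udo is not least since Sam < Udo; Jomo is not least since Quinn < Jomo; Ava is not least since Jomo < Ava.
Only Wes has nothing below it, so Wes is the lowest exam score.

Wes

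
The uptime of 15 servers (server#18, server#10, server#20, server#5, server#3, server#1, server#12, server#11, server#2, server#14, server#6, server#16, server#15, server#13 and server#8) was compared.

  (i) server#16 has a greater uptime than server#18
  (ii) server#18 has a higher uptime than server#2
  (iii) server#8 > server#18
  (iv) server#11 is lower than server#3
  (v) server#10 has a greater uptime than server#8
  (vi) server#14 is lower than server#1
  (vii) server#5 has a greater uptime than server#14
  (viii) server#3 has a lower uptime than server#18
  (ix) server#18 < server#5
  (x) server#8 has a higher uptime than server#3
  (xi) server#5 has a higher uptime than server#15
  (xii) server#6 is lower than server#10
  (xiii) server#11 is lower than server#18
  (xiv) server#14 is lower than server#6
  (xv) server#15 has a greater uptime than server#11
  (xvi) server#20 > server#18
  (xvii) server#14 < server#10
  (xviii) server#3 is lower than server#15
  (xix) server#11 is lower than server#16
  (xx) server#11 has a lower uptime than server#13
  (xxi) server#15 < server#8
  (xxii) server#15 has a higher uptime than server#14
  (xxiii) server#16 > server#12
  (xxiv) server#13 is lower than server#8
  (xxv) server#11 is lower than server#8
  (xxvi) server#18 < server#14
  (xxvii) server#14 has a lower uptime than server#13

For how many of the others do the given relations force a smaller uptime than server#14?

The elements the relations force below server#14 are server#11, server#3, server#2, server#18 — no chain reaches any other.
That is 4.

4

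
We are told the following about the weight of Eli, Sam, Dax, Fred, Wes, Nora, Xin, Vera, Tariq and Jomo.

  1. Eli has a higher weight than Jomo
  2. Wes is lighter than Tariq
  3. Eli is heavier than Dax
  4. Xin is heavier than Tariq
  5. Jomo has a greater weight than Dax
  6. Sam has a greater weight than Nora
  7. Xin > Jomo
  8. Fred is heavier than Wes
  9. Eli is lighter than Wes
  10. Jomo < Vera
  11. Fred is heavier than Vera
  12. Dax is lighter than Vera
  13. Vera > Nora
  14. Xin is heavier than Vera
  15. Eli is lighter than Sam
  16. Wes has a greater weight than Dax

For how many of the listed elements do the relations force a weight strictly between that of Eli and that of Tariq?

The relations place Eli below Tariq. An element lies strictly between them when it is forced above Eli and also forced below Tariq.
Above Eli: {Wes, Fred, Sam, Xin}. Below Tariq: {Dax, Jomo, Wes}.
Intersection: {Wes} — 1.

1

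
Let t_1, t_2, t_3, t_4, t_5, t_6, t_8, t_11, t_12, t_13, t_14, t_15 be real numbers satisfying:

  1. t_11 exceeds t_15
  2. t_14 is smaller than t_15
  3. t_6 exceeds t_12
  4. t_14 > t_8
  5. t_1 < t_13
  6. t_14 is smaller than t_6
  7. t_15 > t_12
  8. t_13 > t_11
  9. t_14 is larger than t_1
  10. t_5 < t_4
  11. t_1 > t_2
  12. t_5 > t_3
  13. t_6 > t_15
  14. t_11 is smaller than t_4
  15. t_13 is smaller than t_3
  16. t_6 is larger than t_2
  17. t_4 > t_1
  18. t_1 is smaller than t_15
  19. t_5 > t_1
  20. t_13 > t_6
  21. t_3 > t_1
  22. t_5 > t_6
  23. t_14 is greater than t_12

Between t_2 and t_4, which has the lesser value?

Link the given pairs in sequence: t_2 < t_1; t_1 < t_14; t_14 < t_15; t_15 < t_11; t_11 < t_13; t_13 < t_3; t_3 < t_5; t_5 < t_4.
Together: t_2 < t_1 < t_14 < t_15 < t_11 < t_13 < t_3 < t_5 < t_4.
So t_2 < t_4; t_2 is the smaller of the two.

t_2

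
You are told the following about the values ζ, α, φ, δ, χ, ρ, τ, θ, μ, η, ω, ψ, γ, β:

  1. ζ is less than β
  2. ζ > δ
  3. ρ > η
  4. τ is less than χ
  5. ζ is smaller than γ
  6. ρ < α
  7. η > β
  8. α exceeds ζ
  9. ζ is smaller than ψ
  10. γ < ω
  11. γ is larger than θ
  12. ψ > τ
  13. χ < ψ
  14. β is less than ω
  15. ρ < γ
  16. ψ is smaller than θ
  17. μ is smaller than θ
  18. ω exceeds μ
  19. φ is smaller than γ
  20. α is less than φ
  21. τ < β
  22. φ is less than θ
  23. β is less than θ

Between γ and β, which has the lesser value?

Link the given pairs in sequence: β < η; η < ρ; ρ < α; α < φ; φ < θ; θ < γ.
Chaining these gives β < η < ρ < α < φ < θ < γ.
So β < γ; β is the smaller of the two.

β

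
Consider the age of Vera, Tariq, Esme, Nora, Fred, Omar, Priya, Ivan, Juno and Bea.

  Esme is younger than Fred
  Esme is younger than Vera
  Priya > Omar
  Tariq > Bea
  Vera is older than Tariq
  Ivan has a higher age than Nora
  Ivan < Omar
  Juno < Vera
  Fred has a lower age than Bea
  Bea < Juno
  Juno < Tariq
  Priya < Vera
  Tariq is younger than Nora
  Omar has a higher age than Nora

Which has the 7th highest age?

Juno

The consecutive relations fix a unique order: Esme < Fred < Bea < Juno < Tariq < Nora < Ivan < Omar < Priya < Vera.
Counting 7 from the largest end gives Juno.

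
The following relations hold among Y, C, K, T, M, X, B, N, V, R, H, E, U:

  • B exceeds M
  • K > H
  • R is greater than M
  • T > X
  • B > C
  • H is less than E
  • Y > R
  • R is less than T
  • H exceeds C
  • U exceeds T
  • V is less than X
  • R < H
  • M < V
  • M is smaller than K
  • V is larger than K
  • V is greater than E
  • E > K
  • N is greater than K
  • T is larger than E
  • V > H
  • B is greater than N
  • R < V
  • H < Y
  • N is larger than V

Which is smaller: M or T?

Link the given pairs in sequence: M < R; R < H; H < K; K < E; E < V; V < X; X < T.
Chaining these gives M < R < H < K < E < V < X < T.
So M < T; M is the smaller of the two.

M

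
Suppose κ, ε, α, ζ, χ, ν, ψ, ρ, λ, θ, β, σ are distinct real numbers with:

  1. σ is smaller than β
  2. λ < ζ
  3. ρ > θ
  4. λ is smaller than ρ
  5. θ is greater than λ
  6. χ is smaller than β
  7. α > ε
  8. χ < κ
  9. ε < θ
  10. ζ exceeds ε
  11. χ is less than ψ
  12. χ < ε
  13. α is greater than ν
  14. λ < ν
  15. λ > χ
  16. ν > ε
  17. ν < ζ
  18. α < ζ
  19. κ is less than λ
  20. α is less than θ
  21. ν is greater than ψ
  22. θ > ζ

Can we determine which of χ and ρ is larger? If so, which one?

ρ

Following the relations from χ: χ < κ < λ < ν < α < θ < ρ.
So ρ is larger.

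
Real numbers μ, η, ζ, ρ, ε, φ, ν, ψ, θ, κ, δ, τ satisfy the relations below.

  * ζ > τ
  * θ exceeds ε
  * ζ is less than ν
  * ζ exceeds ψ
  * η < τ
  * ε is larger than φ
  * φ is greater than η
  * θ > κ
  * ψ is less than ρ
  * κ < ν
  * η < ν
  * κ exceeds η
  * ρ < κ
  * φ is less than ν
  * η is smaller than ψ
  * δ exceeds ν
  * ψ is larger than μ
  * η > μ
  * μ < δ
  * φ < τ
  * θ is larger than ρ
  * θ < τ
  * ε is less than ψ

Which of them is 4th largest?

τ

Piecing the relations together gives one ordering: μ < η < φ < ε < ψ < ρ < κ < θ < τ < ζ < ν < δ.
Counting 4 from the largest end gives τ.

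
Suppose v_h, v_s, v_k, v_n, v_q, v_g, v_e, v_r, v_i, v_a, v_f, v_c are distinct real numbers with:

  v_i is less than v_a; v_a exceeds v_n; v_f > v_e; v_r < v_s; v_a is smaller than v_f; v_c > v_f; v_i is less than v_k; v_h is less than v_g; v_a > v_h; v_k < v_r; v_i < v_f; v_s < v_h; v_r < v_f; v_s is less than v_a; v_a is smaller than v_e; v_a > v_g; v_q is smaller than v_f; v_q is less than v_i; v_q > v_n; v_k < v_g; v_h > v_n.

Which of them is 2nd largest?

v_f

Chaining the given pairs: v_n < v_q < v_i < v_k < v_r < v_s < v_h < v_g < v_a < v_e < v_f < v_c.
Counting 2 from the largest end gives v_f.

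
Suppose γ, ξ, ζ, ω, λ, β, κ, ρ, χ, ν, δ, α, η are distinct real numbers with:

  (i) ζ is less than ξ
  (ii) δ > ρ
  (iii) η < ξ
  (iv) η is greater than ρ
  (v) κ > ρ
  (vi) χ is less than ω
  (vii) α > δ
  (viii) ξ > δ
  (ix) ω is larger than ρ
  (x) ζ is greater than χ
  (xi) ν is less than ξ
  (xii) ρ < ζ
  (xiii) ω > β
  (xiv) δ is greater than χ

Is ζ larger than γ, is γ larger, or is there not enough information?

undetermined

Following every chain through γ: nothing is chained to γ.
ζ is not reached, and no chain runs the other way from ζ to γ.
So the given relations leave the order of γ and ζ undetermined.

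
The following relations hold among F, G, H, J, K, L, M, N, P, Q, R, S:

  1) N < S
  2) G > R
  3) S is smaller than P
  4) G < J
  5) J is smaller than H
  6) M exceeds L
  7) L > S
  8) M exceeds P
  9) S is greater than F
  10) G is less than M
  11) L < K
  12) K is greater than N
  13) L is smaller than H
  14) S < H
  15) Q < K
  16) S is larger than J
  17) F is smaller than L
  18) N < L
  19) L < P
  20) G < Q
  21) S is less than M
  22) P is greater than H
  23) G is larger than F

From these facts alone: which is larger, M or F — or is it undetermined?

F < G < J < S < L < M, by transitivity through G, J, S, L.
So M is larger.

M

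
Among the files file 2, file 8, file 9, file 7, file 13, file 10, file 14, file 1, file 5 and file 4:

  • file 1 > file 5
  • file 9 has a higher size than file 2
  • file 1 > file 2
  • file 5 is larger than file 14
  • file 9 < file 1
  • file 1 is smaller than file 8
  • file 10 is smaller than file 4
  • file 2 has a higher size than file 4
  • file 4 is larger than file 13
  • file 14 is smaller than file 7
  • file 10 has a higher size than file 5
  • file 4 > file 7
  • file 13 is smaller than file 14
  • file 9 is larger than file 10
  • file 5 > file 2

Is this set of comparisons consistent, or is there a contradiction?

inconsistent

Chaining the given relations yields file 4 < file 2 < file 5 < file 10, so file 4 < file 10. But one relation states file 10 < file 4. These cannot both hold.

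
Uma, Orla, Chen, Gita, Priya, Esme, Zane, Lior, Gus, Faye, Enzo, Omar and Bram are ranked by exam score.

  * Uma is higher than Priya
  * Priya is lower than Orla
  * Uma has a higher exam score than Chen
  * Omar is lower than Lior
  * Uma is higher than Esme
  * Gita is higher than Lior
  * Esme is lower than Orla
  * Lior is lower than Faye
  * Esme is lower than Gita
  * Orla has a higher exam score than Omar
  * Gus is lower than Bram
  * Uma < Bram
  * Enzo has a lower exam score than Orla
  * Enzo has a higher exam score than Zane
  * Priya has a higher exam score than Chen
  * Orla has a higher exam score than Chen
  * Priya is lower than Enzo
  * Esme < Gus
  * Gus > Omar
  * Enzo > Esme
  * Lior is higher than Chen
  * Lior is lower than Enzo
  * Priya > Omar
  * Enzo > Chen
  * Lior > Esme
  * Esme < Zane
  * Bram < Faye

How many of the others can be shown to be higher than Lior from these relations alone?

The elements the relations force above Lior are Gita, Faye, Enzo, Orla — no chain reaches any other.
That is 4.

4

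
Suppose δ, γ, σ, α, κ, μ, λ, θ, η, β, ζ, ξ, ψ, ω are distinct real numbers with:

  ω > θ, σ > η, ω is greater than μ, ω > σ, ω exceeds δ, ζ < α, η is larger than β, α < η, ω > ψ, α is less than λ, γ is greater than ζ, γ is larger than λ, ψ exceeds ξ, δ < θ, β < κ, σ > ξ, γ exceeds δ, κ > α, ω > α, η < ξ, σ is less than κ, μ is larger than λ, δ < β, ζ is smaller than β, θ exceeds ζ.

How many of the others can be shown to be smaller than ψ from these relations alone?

6

The elements the relations force below ψ are ζ, δ, α, β, η, ξ — no chain reaches any other.
That is 6.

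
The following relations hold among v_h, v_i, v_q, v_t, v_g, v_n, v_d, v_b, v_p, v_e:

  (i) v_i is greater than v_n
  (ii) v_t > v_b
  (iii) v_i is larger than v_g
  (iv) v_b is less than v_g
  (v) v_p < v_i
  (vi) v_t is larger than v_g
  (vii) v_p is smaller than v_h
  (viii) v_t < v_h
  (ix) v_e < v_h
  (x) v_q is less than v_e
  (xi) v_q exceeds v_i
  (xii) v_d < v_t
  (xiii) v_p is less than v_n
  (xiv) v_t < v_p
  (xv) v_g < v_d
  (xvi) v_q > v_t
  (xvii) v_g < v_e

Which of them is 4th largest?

v_i

The consecutive relations fix a unique order: v_b < v_g < v_d < v_t < v_p < v_n < v_i < v_q < v_e < v_h.
The 4th largest is v_i.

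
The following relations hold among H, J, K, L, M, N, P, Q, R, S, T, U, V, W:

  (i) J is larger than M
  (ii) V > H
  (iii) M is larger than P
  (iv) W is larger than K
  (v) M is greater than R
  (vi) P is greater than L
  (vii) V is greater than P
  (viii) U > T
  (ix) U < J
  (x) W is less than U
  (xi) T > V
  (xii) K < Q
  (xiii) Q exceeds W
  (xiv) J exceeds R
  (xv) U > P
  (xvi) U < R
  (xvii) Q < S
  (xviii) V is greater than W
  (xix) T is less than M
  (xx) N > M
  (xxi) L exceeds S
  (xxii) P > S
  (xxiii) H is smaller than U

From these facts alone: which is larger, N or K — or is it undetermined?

Link the given pairs in sequence: K < W; W < Q; Q < S; S < L; L < P; P < V; V < T; T < U; U < R; R < M; M < N.
Together: K < W < Q < S < L < P < V < T < U < R < M < N.
So N is larger.

N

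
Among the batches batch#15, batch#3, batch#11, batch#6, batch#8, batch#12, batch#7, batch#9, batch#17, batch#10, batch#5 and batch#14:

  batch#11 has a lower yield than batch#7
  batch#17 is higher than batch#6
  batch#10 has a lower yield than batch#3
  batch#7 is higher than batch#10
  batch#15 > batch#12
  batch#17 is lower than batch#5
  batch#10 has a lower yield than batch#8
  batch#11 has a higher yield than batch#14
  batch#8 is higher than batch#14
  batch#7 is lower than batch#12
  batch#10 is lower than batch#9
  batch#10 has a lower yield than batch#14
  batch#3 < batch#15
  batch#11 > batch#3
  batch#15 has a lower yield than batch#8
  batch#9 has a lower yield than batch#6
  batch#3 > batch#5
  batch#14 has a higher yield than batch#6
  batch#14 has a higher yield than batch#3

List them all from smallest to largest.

batch#10 < batch#9 < batch#6 < batch#17 < batch#5 < batch#3 < batch#14 < batch#11 < batch#7 < batch#12 < batch#15 < batch#8

The consecutive links are each given: batch#10 < batch#9; batch#9 < batch#6; batch#6 < batch#17; batch#17 < batch#5; batch#5 < batch#3; batch#3 < batch#14; batch#14 < batch#11; batch#11 < batch#7; batch#7 < batch#12; batch#12 < batch#15; batch#15 < batch#8.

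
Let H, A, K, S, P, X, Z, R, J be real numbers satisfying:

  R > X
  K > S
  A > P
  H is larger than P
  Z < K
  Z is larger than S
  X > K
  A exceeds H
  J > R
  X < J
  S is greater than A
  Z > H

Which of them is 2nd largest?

Chaining the given pairs: P < H < A < S < Z < K < X < R < J.
Counting 2 from the largest end gives R.

R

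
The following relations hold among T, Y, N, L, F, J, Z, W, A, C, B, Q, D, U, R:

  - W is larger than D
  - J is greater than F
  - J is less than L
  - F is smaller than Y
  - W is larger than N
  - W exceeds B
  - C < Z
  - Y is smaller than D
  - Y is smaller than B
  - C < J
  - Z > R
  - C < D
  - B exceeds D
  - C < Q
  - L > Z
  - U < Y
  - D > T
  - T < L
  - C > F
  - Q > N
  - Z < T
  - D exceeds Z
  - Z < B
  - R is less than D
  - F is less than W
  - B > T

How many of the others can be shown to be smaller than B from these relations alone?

8

The elements the relations force below B are F, U, Y, C, R, Z, T, D — no chain reaches any other.
That is 8.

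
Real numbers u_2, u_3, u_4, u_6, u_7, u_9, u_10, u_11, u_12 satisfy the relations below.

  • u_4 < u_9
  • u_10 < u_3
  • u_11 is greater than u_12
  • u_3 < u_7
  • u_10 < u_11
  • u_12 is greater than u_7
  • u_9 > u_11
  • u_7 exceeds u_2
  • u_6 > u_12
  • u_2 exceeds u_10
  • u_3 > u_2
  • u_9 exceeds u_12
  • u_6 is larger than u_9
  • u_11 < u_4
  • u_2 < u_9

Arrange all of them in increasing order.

Each adjacent pair is fixed by a given relation: u_10 < u_2; u_2 < u_3; u_3 < u_7; u_7 < u_12; u_12 < u_11; u_11 < u_4; u_4 < u_9; u_9 < u_6. Chaining them end to end gives the full order.

u_10 < u_2 < u_3 < u_7 < u_12 < u_11 < u_4 < u_9 < u_6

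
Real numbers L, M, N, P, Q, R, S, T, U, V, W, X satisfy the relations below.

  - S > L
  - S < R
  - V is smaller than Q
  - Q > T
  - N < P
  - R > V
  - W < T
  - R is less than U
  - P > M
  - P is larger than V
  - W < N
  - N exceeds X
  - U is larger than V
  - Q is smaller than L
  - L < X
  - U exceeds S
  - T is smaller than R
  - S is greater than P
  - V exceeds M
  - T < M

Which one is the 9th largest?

V

The consecutive relations fix a unique order: W < T < M < V < Q < L < X < N < P < S < R < U.
Counting 9 from the largest end gives V.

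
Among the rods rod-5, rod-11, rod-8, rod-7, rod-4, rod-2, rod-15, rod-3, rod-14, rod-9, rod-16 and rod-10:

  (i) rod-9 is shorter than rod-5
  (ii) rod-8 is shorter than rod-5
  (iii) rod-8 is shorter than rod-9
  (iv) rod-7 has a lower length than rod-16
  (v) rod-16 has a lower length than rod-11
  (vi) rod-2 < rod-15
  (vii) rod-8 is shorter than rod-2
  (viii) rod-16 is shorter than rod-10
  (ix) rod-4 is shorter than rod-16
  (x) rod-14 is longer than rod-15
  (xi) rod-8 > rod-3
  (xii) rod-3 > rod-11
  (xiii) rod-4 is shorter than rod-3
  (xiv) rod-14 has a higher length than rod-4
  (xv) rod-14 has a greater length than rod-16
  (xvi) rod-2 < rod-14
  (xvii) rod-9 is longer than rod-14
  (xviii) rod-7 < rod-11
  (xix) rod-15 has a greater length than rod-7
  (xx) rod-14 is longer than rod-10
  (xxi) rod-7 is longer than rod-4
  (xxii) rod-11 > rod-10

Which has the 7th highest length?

rod-3

Chaining the given pairs: rod-4 < rod-7 < rod-16 < rod-10 < rod-11 < rod-3 < rod-8 < rod-2 < rod-15 < rod-14 < rod-9 < rod-5.
The 7th largest is rod-3.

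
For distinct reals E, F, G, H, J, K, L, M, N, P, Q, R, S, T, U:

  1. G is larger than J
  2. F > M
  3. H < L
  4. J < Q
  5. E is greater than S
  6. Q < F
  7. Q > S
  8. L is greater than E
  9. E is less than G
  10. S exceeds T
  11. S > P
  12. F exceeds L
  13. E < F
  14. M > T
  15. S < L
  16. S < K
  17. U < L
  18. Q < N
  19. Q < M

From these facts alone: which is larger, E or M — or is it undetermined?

undetermined

Following every chain through E: above E we get L, G, F; below E we get T, P, S.
M is not reached, and no chain runs the other way from M to E.
So the given relations leave the order of E and M undetermined.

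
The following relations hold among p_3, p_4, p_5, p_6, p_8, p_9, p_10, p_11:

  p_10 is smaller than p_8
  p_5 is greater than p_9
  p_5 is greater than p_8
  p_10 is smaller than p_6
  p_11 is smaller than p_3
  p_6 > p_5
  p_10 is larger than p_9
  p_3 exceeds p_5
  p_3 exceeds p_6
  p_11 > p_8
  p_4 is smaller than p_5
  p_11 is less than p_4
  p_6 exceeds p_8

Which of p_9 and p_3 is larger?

Following the relations from p_9: p_9 < p_10 < p_8 < p_11 < p_4 < p_5 < p_6 < p_3.
So p_9 < p_3; p_3 is the larger of the two.

p_3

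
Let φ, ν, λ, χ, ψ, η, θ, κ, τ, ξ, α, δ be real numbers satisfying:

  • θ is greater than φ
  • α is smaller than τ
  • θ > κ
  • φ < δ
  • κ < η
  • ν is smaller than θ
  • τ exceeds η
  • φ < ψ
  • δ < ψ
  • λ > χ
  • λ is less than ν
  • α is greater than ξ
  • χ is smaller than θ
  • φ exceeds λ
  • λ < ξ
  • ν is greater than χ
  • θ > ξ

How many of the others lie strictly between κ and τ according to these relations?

1

Chaining upward from κ reaches: η, θ.
Chaining downward from τ reaches: χ, λ, ξ, η, α.
Strictly between κ and τ are those in both lists: η — 1 element.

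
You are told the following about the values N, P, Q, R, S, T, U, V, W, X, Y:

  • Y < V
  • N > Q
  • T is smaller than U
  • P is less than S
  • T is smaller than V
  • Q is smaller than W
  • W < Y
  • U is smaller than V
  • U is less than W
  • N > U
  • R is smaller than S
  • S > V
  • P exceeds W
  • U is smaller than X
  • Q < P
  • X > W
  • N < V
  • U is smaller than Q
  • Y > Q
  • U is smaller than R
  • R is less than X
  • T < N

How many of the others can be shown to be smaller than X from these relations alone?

5

The elements the relations force below X are T, U, Q, W, R — no chain reaches any other.
That is 5.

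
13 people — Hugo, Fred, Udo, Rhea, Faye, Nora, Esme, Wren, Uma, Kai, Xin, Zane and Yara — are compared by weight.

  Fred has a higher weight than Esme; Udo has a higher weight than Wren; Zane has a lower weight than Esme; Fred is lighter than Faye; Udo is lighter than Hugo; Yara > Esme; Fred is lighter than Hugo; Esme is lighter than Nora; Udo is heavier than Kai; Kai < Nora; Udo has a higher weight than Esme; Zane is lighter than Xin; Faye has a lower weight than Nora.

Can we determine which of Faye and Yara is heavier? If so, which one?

Following every chain through Faye: above Faye we get Nora; below Faye we get Zane, Esme, Fred.
Yara is not reached, and no chain runs the other way from Yara to Faye.
So the given relations leave the order of Faye and Yara undetermined.

undetermined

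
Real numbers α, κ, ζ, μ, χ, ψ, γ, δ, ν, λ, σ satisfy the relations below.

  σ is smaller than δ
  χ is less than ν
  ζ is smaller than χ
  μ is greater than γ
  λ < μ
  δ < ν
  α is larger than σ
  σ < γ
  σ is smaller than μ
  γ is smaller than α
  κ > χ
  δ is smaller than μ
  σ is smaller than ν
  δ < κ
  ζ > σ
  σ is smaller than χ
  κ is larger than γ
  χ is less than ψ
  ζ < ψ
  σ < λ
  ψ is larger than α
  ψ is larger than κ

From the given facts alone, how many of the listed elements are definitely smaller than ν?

The elements the relations force below ν are σ, ζ, δ, χ — no chain reaches any other.
That is 4.

4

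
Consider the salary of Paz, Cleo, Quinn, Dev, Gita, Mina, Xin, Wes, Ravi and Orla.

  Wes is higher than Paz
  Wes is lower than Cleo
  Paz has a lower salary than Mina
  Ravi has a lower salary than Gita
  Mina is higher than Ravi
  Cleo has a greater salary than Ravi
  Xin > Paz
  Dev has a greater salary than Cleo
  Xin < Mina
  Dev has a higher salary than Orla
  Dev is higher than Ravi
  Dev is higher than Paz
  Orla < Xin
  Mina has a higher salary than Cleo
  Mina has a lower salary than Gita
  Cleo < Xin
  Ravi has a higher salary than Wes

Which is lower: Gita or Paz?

Paz

The relevant relations are Paz < Wes; Wes < Ravi; Ravi < Cleo; Cleo < Xin; Xin < Mina; Mina < Gita.
Together: Paz < Wes < Ravi < Cleo < Xin < Mina < Gita.
So Paz < Gita; Paz is the lower of the two.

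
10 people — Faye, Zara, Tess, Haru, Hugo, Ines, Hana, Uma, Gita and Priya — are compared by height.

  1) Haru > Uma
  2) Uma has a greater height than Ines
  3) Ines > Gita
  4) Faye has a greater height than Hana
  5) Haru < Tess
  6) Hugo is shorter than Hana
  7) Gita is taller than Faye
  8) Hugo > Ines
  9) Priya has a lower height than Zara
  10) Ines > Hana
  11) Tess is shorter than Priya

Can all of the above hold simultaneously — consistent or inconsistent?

inconsistent

We have Ines < Hugo stated directly, yet also Hugo < Hana < Faye < Gita < Ines by chaining the others — so Hugo < Ines. Contradiction.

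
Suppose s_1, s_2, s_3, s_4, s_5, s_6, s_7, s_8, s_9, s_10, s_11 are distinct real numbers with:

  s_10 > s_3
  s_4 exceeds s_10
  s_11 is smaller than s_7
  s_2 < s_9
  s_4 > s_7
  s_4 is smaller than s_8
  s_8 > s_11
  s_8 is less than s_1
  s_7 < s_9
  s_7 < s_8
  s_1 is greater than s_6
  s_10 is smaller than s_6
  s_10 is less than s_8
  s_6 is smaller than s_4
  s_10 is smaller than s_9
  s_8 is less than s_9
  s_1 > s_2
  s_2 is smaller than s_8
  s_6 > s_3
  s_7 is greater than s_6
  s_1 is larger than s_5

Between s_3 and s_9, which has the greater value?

s_9

s_3 < s_10 < s_6 < s_7 < s_4 < s_8 < s_9, by transitivity through s_10, s_6, s_7, s_4, s_8.
So s_3 < s_9; s_9 is the larger of the two.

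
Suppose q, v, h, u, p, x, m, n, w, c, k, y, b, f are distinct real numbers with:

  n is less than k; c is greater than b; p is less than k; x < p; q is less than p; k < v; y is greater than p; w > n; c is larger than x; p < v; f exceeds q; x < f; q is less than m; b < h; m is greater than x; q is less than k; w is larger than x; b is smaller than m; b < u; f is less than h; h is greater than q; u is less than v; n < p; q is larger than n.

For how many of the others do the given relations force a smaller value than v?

7

Directly below v: u, p, k.
One step further: b, x, n, q (7 so far).
No other element is forced below v by the given relations, so the count is 7.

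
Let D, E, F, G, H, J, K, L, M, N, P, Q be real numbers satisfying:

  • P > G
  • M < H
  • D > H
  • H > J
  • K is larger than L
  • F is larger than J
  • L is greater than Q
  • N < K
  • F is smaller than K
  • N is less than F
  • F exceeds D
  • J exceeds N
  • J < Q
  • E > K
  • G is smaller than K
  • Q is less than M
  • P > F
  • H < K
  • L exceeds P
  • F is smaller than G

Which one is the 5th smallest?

H

Chaining the given pairs: N < J < Q < M < H < D < F < G < P < L < K < E.
The 5th smallest is H.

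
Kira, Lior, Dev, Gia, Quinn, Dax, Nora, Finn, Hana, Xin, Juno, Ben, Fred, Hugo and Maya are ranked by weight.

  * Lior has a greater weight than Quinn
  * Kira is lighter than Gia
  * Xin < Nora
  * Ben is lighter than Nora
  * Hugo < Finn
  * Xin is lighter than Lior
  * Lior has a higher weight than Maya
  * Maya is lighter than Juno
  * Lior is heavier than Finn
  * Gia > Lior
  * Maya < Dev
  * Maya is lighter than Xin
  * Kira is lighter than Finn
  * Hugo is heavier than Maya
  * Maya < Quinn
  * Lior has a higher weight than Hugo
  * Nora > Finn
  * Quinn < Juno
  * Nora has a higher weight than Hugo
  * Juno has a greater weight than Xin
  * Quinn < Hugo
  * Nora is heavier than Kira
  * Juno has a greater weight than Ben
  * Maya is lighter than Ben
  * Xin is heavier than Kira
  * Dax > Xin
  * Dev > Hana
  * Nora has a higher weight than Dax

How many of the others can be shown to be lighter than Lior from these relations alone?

6

From Lior the given relations immediately reach Maya, Xin, Quinn, Hugo, Finn.
From those, Kira — 6 in total.
No other element is forced below Lior by the given relations, so the count is 6.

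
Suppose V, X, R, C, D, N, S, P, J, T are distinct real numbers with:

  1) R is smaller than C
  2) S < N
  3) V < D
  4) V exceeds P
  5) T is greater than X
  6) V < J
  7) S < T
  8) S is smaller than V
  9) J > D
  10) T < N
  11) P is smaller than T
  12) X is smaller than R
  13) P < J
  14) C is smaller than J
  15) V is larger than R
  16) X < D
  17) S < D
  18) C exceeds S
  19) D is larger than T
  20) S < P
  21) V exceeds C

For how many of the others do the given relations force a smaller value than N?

4

From N the given relations immediately reach S, T.
From those, X, P — 4 in total.
No other element is forced below N by the given relations, so the count is 4.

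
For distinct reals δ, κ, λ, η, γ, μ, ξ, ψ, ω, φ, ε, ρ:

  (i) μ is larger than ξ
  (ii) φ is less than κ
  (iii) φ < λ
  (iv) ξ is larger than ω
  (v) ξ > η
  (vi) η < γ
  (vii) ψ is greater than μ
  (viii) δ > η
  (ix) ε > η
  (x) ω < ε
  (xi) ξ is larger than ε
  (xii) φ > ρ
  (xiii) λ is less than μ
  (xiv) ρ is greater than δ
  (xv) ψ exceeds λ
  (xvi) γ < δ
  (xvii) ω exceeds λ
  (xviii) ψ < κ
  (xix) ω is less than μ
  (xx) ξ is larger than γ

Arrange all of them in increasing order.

η < γ < δ < ρ < φ < λ < ω < ε < ξ < μ < ψ < κ

The consecutive links are each given: η < γ; γ < δ; δ < ρ; ρ < φ; φ < λ; λ < ω; ω < ε; ε < ξ; ξ < μ; μ < ψ; ψ < κ.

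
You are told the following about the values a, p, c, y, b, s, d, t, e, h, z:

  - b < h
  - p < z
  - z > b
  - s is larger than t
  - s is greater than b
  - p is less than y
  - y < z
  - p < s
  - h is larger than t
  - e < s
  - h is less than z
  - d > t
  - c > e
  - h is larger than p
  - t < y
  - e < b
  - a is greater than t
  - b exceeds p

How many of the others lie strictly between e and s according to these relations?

The relations place e below s. An element lies strictly between them when it is forced above e and also forced below s.
Above e: {c, b, h, z}. Below s: {p, t, b}.
Intersection: {b} — 1.

1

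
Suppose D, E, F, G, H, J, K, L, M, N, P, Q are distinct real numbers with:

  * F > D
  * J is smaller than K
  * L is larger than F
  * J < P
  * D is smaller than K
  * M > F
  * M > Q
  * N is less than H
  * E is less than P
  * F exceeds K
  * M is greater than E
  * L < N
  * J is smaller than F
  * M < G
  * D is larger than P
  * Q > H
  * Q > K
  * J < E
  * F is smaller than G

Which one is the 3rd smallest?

P

Chaining the given pairs: J < E < P < D < K < F < L < N < H < Q < M < G.
The 3rd smallest is P.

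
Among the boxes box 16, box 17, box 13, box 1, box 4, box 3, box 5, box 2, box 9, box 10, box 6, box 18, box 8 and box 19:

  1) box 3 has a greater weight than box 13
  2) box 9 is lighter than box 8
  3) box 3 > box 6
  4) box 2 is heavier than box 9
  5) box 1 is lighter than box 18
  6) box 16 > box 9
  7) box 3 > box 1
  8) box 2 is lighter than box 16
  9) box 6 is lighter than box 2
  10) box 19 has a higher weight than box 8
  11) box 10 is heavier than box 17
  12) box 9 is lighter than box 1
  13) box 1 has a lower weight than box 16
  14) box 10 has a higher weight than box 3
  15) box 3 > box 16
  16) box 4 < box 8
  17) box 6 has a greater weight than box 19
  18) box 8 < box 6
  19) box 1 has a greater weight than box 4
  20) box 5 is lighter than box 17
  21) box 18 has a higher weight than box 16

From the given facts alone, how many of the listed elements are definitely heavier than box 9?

Directly above box 9: box 8, box 1, box 2, box 16.
One step further: box 19, box 6, box 18, box 3 (8 so far).
One step further: box 10 (9 so far).
No other element is forced above box 9 by the given relations, so the count is 9.

9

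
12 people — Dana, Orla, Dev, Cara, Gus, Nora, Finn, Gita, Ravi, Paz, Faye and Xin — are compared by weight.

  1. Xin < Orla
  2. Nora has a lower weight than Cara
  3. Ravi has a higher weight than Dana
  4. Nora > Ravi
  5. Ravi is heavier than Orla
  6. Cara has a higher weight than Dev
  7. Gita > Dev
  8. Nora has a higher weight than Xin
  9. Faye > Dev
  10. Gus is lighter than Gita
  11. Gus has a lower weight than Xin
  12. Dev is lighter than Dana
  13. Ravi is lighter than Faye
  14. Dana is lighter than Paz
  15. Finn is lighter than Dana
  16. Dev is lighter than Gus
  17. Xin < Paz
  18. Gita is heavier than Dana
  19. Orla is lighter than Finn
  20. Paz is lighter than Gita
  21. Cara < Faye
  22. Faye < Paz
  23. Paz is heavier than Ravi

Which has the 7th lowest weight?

Ravi

Chaining the given pairs: Dev < Gus < Xin < Orla < Finn < Dana < Ravi < Nora < Cara < Faye < Paz < Gita.
Counting 7 from the smallest end gives Ravi.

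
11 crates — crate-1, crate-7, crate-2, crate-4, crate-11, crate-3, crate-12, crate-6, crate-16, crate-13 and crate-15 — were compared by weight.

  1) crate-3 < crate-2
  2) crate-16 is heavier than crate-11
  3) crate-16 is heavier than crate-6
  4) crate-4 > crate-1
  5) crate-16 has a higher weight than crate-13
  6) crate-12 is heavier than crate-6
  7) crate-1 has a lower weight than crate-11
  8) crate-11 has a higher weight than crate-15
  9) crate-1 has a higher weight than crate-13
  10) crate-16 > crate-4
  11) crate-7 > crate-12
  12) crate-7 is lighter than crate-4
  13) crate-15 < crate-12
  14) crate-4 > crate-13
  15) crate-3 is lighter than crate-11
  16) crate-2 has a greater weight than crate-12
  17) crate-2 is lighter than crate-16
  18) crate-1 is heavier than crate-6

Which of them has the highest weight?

crate-16

Chaining downward from crate-16: directly below it, crate-6, crate-13, crate-2, crate-4, crate-11; then crate-15, crate-12, crate-3, crate-1, crate-7.
That covers every other element, and nothing is given above crate-16, so crate-16 is the highest weight.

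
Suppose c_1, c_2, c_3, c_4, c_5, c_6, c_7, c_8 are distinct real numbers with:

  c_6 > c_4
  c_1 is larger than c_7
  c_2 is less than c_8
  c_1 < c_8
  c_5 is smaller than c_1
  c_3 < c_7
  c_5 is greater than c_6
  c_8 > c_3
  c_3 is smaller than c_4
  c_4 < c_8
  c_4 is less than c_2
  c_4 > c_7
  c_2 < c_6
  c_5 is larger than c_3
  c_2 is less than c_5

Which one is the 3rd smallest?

c_4

The consecutive relations fix a unique order: c_3 < c_7 < c_4 < c_2 < c_6 < c_5 < c_1 < c_8.
The 3rd smallest is c_4.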